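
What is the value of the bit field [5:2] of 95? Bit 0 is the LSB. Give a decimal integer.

v = 001011111
Shift right by 2: 0010111
Mask low 4 bits: 0111 = 7

7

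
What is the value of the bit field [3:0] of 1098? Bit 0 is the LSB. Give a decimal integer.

10

v = 00010001001010
Shift right by 0: 00010001001010
Mask low 4 bits: 1010 = 10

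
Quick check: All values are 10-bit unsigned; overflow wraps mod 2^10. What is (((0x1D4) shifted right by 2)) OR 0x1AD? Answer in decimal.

0x1D4 = 0111010100
→ shifted right by 2 → 0001110101 = 117
0x1AD = 0110101101
→ OR → 0111111101 = 509

509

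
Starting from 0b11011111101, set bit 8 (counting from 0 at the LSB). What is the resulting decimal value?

x = 11011111101
bit 8 is currently 0; set it via x | (1 << 8) = x | 256
→ 11111111101 = 2045

2045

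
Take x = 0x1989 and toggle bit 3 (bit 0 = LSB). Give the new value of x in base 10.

6529

x = 1100110001001
bit 3 is currently 1; toggle it via x ^ (1 << 3) = x ^ 8
→ 1100110000001 = 6529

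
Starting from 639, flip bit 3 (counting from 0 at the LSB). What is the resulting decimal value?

631

x = 0001001111111
bit 3 is currently 1; toggle it via x ^ (1 << 3) = x ^ 8
→ 0001001110111 = 631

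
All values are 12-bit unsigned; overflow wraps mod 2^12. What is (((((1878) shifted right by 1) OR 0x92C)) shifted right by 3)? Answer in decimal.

373

1878 = 011101010110
→ shifted right by 1 → 001110101011 = 939
0x92C = 100100101100
→ OR → 101110101111 = 2991
→ shifted right by 3 → 000101110101 = 373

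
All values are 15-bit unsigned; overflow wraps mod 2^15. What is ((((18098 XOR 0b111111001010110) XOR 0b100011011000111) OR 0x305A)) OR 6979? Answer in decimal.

32635

18098 = 100011010110010
0b111111001010110 = 111111001010110
→ XOR → 011100011100100 = 14564
0b100011011000111 = 100011011000111
→ XOR → 111111000100011 = 32291
0x305A = 011000001011010
→ OR → 111111001111011 = 32379
6979 = 001101101000011
→ OR → 111111101111011 = 32635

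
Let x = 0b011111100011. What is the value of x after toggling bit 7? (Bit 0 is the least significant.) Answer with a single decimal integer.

x = 011111100011
bit 7 is currently 1; toggle it via x ^ (1 << 7) = x ^ 128
→ 011101100011 = 1891

1891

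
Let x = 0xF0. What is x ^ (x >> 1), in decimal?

x = 11110000 = 240
x>>1 = 01111000
XOR  = 10001000 = 136
(x ^ (x >> 1) gives the standard binary-reflected Gray code of x.)

136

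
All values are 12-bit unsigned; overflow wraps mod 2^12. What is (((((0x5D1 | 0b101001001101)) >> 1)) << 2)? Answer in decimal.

0x5D1 = 010111010001
0b101001001101 = 101001001101
→ | → 111111011101 = 4061
→ >> 1 → 011111101110 = 2030
→ << 2 (mod 2^12) → 111110111000 = 4024

4024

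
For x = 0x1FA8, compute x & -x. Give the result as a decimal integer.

8

x = 1111110101000 = 8104
-x (two's complement) = …0000001011000
AND   = 0000000001000 = 8
(x & -x isolates the lowest set bit of x.)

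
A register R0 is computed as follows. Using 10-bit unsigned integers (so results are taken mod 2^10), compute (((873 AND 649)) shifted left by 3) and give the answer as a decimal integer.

873 = 1101101001
649 = 1010001001
→ AND → 1000001001 = 521
→ shifted left by 3 (mod 2^10) → 0001001000 = 72

72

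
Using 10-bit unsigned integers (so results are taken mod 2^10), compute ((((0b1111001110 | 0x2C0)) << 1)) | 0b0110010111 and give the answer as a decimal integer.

0b1111001110 = 1111001110
0x2C0 = 1011000000
→ | → 1111001110 = 974
→ << 1 (mod 2^10) → 1110011100 = 924
0b0110010111 = 0110010111
→ | → 1110011111 = 927

927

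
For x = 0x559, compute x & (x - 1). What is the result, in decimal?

1368

x = 10101011001 = 1369
x - 1 = 10101011000
AND   = 10101011000 = 1368
(x & (x - 1) clears the lowest set bit of x.)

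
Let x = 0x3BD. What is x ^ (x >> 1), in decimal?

611

x = 1110111101 = 957
x>>1 = 0111011110
XOR  = 1001100011 = 611
(x ^ (x >> 1) gives the standard binary-reflected Gray code of x.)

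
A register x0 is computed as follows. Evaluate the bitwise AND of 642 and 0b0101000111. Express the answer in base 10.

642 = 1010000010
b = 0101000111
AND → 0000000010 = 2

2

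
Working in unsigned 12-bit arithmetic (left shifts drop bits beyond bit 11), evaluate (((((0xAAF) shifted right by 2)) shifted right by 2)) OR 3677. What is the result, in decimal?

0xAAF = 101010101111
→ shifted right by 2 → 001010101011 = 683
→ shifted right by 2 → 000010101010 = 170
3677 = 111001011101
→ OR → 111011111111 = 3839

3839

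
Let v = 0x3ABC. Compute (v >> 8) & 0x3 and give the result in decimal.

2

v = 11101010111100
Shift right by 8: 111010
Mask low 2 bits: 10 = 2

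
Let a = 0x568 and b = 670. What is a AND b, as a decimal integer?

0x568 = 10101101000
670 = 01010011110
AND → 00000001000 = 8

8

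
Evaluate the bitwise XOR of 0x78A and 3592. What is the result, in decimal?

0x78A = 011110001010
3592 = 111000001000
XOR → 100110000010 = 2434

2434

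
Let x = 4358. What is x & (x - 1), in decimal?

x = 1000100000110 = 4358
x - 1 = 1000100000101
AND   = 1000100000100 = 4356
(x & (x - 1) clears the lowest set bit of x.)

4356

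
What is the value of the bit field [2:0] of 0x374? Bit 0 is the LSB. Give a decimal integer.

4

v = 000001101110100
Shift right by 0: 000001101110100
Mask low 3 bits: 100 = 4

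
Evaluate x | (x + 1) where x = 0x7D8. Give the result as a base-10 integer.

2009

x = 11111011000 = 2008
x + 1 = 11111011001
OR    = 11111011001 = 2009
(x | (x + 1) sets the lowest cleared bit.)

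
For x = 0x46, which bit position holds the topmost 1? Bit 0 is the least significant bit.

6

0x46 = 1000110
The topmost 1 is at position 6 (since 2^6 = 64 ≤ 70 < 128).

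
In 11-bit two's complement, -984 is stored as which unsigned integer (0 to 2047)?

984 in 11 bits: 01111011000
Invert: 10000100111
Add 1:  10000101000 = 1064
(Check: 2^11 - 984 = 2048 - 984 = 1064.)

1064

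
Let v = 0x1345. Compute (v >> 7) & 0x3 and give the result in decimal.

2

v = 01001101000101
Shift right by 7: 0100110
Mask low 2 bits: 10 = 2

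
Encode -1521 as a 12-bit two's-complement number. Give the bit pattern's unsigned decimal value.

1521 in 12 bits: 010111110001
Invert: 101000001110
Add 1:  101000001111 = 2575
(Check: 2^12 - 1521 = 4096 - 1521 = 2575.)

2575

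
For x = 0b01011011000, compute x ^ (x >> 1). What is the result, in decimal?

948

x = 1011011000 = 728
x>>1 = 0101101100
XOR  = 1110110100 = 948
(x ^ (x >> 1) gives the standard binary-reflected Gray code of x.)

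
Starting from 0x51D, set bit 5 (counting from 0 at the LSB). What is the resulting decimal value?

1341

x = 10100011101
bit 5 is currently 0; set it via x | (1 << 5) = x | 32
→ 10100111101 = 1341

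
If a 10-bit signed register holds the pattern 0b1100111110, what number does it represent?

pattern = 1100111110 (MSB is 1 ⇒ negative)
Invert: 0011000001, add 1 → 0011000010 = 194, so the value is -194.
(Equivalently: 830 - 2^10 = 830 - 1024 = -194.)

-194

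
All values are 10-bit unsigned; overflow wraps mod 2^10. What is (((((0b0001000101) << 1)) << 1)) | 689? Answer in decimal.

0b0001000101 = 0001000101
→ << 1 (mod 2^10) → 0010001010 = 138
→ << 1 (mod 2^10) → 0100010100 = 276
689 = 1010110001
→ | → 1110110101 = 949

949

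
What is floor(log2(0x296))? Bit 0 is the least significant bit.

9

0x296 = 1010010110
The topmost 1 is at position 9 (since 2^9 = 512 ≤ 662 < 1024).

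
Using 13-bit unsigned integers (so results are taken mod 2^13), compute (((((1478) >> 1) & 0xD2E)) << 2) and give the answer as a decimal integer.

136

1478 = 0010111000110
→ >> 1 → 0001011100011 = 739
0xD2E = 0110100101110
→ & → 0000000100010 = 34
→ << 2 (mod 2^13) → 0000010001000 = 136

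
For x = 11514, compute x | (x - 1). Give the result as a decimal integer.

11515

x = 10110011111010 = 11514
x - 1 = 10110011111001
OR    = 10110011111011 = 11515
(x | (x - 1) sets all bits below the lowest set bit.)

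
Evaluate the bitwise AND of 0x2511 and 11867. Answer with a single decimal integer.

9233

0x2511 = 10010100010001
11867 = 10111001011011
AND → 10010000010001 = 9233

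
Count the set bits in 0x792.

0x792 = 11110010010
Count the 1s: 1 + 1 + 1 + 1 + 1 + 1 = 6

6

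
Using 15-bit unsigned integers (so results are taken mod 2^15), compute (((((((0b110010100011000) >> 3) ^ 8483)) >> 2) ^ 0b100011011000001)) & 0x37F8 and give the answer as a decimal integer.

1440

0b110010100011000 = 110010100011000
→ >> 3 → 000110010100011 = 3235
8483 = 010000100100011
→ ^ → 010110110000000 = 11648
→ >> 2 → 000101101100000 = 2912
0b100011011000001 = 100011011000001
→ ^ → 100110110100001 = 19873
0x37F8 = 011011111111000
→ & → 000010110100000 = 1440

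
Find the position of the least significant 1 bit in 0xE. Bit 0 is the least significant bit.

1

0xE = 1110
Trailing zeros: 1, so the lowest set bit is bit 1 (value 2).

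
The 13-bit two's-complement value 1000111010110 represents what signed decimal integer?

-3626

pattern = 1000111010110 (MSB is 1 ⇒ negative)
Invert: 0111000101001, add 1 → 0111000101010 = 3626, so the value is -3626.
(Equivalently: 4566 - 2^13 = 4566 - 8192 = -3626.)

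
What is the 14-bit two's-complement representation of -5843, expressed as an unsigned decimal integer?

10541

5843 in 14 bits: 01011011010011
Invert: 10100100101100
Add 1:  10100100101101 = 10541
(Check: 2^14 - 5843 = 16384 - 5843 = 10541.)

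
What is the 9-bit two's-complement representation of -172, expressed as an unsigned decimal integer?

172 in 9 bits: 010101100
Invert: 101010011
Add 1:  101010100 = 340
(Check: 2^9 - 172 = 512 - 172 = 340.)

340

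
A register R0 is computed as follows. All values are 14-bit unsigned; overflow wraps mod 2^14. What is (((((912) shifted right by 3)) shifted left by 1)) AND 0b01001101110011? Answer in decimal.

96

912 = 00001110010000
→ shifted right by 3 → 00000001110010 = 114
→ shifted left by 1 (mod 2^14) → 00000011100100 = 228
0b01001101110011 = 01001101110011
→ AND → 00000001100000 = 96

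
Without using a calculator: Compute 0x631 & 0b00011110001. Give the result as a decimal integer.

49

0x631 = 11000110001
b = 00011110001
AND → 00000110001 = 49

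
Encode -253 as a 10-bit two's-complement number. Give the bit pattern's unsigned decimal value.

253 in 10 bits: 0011111101
Invert: 1100000010
Add 1:  1100000011 = 771
(Check: 2^10 - 253 = 1024 - 253 = 771.)

771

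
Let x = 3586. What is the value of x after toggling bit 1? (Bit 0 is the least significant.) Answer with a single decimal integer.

x = 0111000000010
bit 1 is currently 1; toggle it via x ^ (1 << 1) = x ^ 2
→ 0111000000000 = 3584

3584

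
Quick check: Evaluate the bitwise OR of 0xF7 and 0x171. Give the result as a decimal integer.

0xF7 = 011110111
0x171 = 101110001
 OR → 111110111 = 503

503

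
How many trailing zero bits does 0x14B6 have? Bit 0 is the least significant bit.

1

0x14B6 = 1010010110110
Trailing zeros: 1, so the lowest set bit is bit 1 (value 2).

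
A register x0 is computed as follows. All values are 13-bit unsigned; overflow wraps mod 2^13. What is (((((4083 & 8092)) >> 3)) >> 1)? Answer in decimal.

4083 = 0111111110011
8092 = 1111110011100
→ & → 0111110010000 = 3984
→ >> 3 → 0000111110010 = 498
→ >> 1 → 0000011111001 = 249

249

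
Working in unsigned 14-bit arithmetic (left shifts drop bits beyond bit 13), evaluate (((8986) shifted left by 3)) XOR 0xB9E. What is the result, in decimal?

8986 = 10001100011010
→ shifted left by 3 (mod 2^14) → 01100011010000 = 6352
0xB9E = 00101110011110
→ XOR → 01001101001110 = 4942

4942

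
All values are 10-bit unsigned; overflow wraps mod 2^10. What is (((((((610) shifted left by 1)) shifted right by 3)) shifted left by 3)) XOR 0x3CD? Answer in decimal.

610 = 1001100010
→ shifted left by 1 (mod 2^10) → 0011000100 = 196
→ shifted right by 3 → 0000011000 = 24
→ shifted left by 3 (mod 2^10) → 0011000000 = 192
0x3CD = 1111001101
→ XOR → 1100001101 = 781

781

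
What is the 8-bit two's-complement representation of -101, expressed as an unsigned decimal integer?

101 in 8 bits: 01100101
Invert: 10011010
Add 1:  10011011 = 155
(Check: 2^8 - 101 = 256 - 101 = 155.)

155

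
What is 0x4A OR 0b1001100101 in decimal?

0x4A = 0001001010
b = 1001100101
 OR → 1001101111 = 623

623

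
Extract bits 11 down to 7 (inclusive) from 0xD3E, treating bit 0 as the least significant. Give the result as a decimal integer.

v = 0000110100111110
Shift right by 7: 000011010
Mask low 5 bits: 11010 = 26

26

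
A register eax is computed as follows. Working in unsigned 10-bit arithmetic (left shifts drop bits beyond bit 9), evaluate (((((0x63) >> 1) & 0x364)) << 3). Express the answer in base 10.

256

0x63 = 0001100011
→ >> 1 → 0000110001 = 49
0x364 = 1101100100
→ & → 0000100000 = 32
→ << 3 (mod 2^10) → 0100000000 = 256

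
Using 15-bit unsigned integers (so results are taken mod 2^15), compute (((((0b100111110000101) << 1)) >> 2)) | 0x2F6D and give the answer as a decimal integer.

0b100111110000101 = 100111110000101
→ << 1 (mod 2^15) → 001111100001010 = 7946
→ >> 2 → 000011111000010 = 1986
0x2F6D = 010111101101101
→ | → 010111111101111 = 12271

12271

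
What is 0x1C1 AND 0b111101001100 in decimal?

0x1C1 = 000111000001
b = 111101001100
AND → 000101000000 = 320

320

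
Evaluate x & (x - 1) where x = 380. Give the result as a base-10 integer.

376

x = 101111100 = 380
x - 1 = 101111011
AND   = 101111000 = 376
(x & (x - 1) clears the lowest set bit of x.)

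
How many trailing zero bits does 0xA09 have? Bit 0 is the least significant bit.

0xA09 = 101000001001
Trailing zeros: 0, so the lowest set bit is bit 0 (value 1).

0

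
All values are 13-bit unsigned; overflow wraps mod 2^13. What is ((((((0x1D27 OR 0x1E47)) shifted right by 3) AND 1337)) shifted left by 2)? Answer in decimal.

0x1D27 = 1110100100111
0x1E47 = 1111001000111
→ OR → 1111101100111 = 8039
→ shifted right by 3 → 0001111101100 = 1004
1337 = 0010100111001
→ AND → 0000100101000 = 296
→ shifted left by 2 (mod 2^13) → 0010010100000 = 1184

1184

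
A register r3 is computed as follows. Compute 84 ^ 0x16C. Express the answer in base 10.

312

84 = 001010100
0x16C = 101101100
XOR → 100111000 = 312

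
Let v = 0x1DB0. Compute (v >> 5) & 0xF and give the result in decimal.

13

v = 01110110110000
Shift right by 5: 011101101
Mask low 4 bits: 1101 = 13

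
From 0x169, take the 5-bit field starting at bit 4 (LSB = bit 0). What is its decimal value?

v = 0101101001
Shift right by 4: 010110
Mask low 5 bits: 10110 = 22

22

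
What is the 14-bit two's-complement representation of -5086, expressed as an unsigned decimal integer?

5086 in 14 bits: 01001111011110
Invert: 10110000100001
Add 1:  10110000100010 = 11298
(Check: 2^14 - 5086 = 16384 - 5086 = 11298.)

11298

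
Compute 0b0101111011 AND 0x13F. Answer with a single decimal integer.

315

a = 101111011
0x13F = 100111111
AND → 100111011 = 315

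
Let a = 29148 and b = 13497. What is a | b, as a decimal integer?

30205

29148 = 111000111011100
13497 = 011010010111001
 OR → 111010111111101 = 30205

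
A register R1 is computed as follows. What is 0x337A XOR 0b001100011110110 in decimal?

11148

0x337A = 11001101111010
b = 01100011110110
XOR → 10101110001100 = 11148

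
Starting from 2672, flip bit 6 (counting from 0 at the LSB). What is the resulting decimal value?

2608

x = 00101001110000
bit 6 is currently 1; toggle it via x ^ (1 << 6) = x ^ 64
→ 00101000110000 = 2608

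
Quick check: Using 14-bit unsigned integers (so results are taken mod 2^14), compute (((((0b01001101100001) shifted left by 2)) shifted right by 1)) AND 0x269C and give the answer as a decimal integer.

1664

0b01001101100001 = 01001101100001
→ shifted left by 2 (mod 2^14) → 00110110000100 = 3460
→ shifted right by 1 → 00011011000010 = 1730
0x269C = 10011010011100
→ AND → 00011010000000 = 1664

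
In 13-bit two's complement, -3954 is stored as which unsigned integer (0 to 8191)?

3954 in 13 bits: 0111101110010
Invert: 1000010001101
Add 1:  1000010001110 = 4238
(Check: 2^13 - 3954 = 8192 - 3954 = 4238.)

4238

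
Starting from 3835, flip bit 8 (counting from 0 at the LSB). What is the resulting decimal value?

x = 00111011111011
bit 8 is currently 0; toggle it via x ^ (1 << 8) = x ^ 256
→ 00111111111011 = 4091

4091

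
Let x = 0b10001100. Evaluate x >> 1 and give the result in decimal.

x = 10001100
shift right by 1 → 01000110 = 70
(equivalently, floor(140 / 2))

70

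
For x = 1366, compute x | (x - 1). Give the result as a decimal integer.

1367

x = 10101010110 = 1366
x - 1 = 10101010101
OR    = 10101010111 = 1367
(x | (x - 1) sets all bits below the lowest set bit.)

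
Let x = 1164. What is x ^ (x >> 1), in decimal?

1738

x = 10010001100 = 1164
x>>1 = 01001000110
XOR  = 11011001010 = 1738
(x ^ (x >> 1) gives the standard binary-reflected Gray code of x.)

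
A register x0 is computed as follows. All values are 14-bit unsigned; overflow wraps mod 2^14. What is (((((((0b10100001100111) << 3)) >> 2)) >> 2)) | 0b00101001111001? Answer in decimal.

2683

0b10100001100111 = 10100001100111
→ << 3 (mod 2^14) → 00001100111000 = 824
→ >> 2 → 00000011001110 = 206
→ >> 2 → 00000000110011 = 51
0b00101001111001 = 00101001111001
→ | → 00101001111011 = 2683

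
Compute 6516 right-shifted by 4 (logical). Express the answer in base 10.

6516 = 1100101110100
shift right by 4 → 0000110010111 = 407
(equivalently, floor(6516 / 16))

407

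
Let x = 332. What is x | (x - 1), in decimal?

335

x = 101001100 = 332
x - 1 = 101001011
OR    = 101001111 = 335
(x | (x - 1) sets all bits below the lowest set bit.)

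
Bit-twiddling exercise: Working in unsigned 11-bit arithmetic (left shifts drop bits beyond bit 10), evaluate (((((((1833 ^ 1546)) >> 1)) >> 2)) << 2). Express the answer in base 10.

1833 = 11100101001
1546 = 11000001010
→ ^ → 00100100011 = 291
→ >> 1 → 00010010001 = 145
→ >> 2 → 00000100100 = 36
→ << 2 (mod 2^11) → 00010010000 = 144

144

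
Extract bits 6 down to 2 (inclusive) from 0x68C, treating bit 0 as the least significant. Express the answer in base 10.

v = 11010001100
Shift right by 2: 110100011
Mask low 5 bits: 00011 = 3

3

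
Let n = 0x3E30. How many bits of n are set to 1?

7

0x3E30 = 11111000110000
Count the 1s: 1 + 1 + 1 + 1 + 1 + 1 + 1 = 7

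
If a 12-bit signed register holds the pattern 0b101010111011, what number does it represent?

pattern = 101010111011 (MSB is 1 ⇒ negative)
Invert: 010101000100, add 1 → 010101000101 = 1349, so the value is -1349.
(Equivalently: 2747 - 2^12 = 2747 - 4096 = -1349.)

-1349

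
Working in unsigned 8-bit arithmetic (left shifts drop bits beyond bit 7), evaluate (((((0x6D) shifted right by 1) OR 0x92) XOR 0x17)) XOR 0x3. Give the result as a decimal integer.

162

0x6D = 01101101
→ shifted right by 1 → 00110110 = 54
0x92 = 10010010
→ OR → 10110110 = 182
0x17 = 00010111
→ XOR → 10100001 = 161
0x3 = 00000011
→ XOR → 10100010 = 162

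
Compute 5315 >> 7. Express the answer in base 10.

5315 = 1010011000011
shift right by 7 → 0000000101001 = 41
(equivalently, floor(5315 / 128))

41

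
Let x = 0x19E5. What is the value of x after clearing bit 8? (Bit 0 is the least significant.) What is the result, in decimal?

x = 01100111100101
bit 8 is currently 1; clear it via x & ~(1 << 8) = x & ~256
→ 01100011100101 = 6373

6373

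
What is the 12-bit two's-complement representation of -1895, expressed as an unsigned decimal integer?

2201

1895 in 12 bits: 011101100111
Invert: 100010011000
Add 1:  100010011001 = 2201
(Check: 2^12 - 1895 = 4096 - 1895 = 2201.)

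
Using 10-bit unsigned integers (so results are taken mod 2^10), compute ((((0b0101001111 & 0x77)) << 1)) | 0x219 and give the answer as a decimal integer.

0b0101001111 = 0101001111
0x77 = 0001110111
→ & → 0001000111 = 71
→ << 1 (mod 2^10) → 0010001110 = 142
0x219 = 1000011001
→ | → 1010011111 = 671

671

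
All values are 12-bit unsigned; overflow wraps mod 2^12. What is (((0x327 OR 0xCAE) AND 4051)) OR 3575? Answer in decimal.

0x327 = 001100100111
0xCAE = 110010101110
→ OR → 111110101111 = 4015
4051 = 111111010011
→ AND → 111110000011 = 3971
3575 = 110111110111
→ OR → 111111110111 = 4087

4087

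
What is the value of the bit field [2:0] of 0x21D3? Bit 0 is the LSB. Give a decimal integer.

v = 10000111010011
Shift right by 0: 10000111010011
Mask low 3 bits: 011 = 3

3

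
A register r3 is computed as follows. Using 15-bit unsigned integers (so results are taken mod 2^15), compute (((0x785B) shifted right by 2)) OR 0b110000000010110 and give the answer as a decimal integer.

32278

0x785B = 111100001011011
→ shifted right by 2 → 001111000010110 = 7702
0b110000000010110 = 110000000010110
→ OR → 111111000010110 = 32278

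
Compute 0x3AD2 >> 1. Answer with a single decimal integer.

7529

0x3AD2 = 11101011010010
shift right by 1 → 01110101101001 = 7529
(equivalently, floor(15058 / 2))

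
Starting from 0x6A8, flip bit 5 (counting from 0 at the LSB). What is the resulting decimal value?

1672

x = 011010101000
bit 5 is currently 1; toggle it via x ^ (1 << 5) = x ^ 32
→ 011010001000 = 1672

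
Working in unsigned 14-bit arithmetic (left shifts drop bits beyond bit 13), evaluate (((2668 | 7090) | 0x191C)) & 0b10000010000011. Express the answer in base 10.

130

2668 = 00101001101100
7090 = 01101110110010
→ | → 01101111111110 = 7166
0x191C = 01100100011100
→ | → 01101111111110 = 7166
0b10000010000011 = 10000010000011
→ & → 00000010000010 = 130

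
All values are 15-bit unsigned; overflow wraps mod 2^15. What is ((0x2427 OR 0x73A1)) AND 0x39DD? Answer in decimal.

0x2427 = 010010000100111
0x73A1 = 111001110100001
→ OR → 111011110100111 = 30631
0x39DD = 011100111011101
→ AND → 011000110000101 = 12677

12677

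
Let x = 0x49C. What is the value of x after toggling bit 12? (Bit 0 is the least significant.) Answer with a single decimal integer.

5276

x = 0000010010011100
bit 12 is currently 0; toggle it via x ^ (1 << 12) = x ^ 4096
→ 0001010010011100 = 5276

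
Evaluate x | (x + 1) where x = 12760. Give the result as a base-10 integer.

x = 11000111011000 = 12760
x + 1 = 11000111011001
OR    = 11000111011001 = 12761
(x | (x + 1) sets the lowest cleared bit.)

12761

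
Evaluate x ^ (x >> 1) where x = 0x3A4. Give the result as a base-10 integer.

630

x = 1110100100 = 932
x>>1 = 0111010010
XOR  = 1001110110 = 630
(x ^ (x >> 1) gives the standard binary-reflected Gray code of x.)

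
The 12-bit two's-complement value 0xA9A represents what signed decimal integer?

-1382

pattern = 101010011010 (MSB is 1 ⇒ negative)
Invert: 010101100101, add 1 → 010101100110 = 1382, so the value is -1382.
(Equivalently: 2714 - 2^12 = 2714 - 4096 = -1382.)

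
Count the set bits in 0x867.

0x867 = 100001100111
Count the 1s: 1 + 1 + 1 + 1 + 1 + 1 = 6

6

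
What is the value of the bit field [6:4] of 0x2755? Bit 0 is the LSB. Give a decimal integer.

5

v = 0010011101010101
Shift right by 4: 001001110101
Mask low 3 bits: 101 = 5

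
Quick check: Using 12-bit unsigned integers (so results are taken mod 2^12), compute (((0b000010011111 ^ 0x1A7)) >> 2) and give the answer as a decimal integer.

78

0b000010011111 = 000010011111
0x1A7 = 000110100111
→ ^ → 000100111000 = 312
→ >> 2 → 000001001110 = 78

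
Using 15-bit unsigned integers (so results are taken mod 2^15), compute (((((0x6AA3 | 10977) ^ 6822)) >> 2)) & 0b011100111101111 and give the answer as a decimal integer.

6145

0x6AA3 = 110101010100011
10977 = 010101011100001
→ | → 110101011100011 = 27363
6822 = 001101010100110
→ ^ → 111000001000101 = 28741
→ >> 2 → 001110000010001 = 7185
0b011100111101111 = 011100111101111
→ & → 001100000000001 = 6145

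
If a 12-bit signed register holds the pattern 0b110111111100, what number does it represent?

-516

pattern = 110111111100 (MSB is 1 ⇒ negative)
Invert: 001000000011, add 1 → 001000000100 = 516, so the value is -516.
(Equivalently: 3580 - 2^12 = 3580 - 4096 = -516.)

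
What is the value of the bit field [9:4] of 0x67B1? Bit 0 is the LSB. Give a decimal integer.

59

v = 0110011110110001
Shift right by 4: 011001111011
Mask low 6 bits: 111011 = 59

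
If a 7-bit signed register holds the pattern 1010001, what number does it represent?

-47

pattern = 1010001 (MSB is 1 ⇒ negative)
Invert: 0101110, add 1 → 0101111 = 47, so the value is -47.
(Equivalently: 81 - 2^7 = 81 - 128 = -47.)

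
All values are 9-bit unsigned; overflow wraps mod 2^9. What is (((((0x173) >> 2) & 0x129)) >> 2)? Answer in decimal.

2

0x173 = 101110011
→ >> 2 → 001011100 = 92
0x129 = 100101001
→ & → 000001000 = 8
→ >> 2 → 000000010 = 2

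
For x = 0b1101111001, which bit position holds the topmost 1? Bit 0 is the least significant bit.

9

0b1101111001 = 1101111001
The topmost 1 is at position 9 (since 2^9 = 512 ≤ 889 < 1024).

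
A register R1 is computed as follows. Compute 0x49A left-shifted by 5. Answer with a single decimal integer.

0x49A = 0000010010011010
shift left by 5 → 1001001101000000 = 37696
(equivalently, 1178 × 2^5 = 1178 × 32)

37696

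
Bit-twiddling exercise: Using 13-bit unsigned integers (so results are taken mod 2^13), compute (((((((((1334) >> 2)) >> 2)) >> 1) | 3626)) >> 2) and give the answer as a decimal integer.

906

1334 = 0010100110110
→ >> 2 → 0000101001101 = 333
→ >> 2 → 0000001010011 = 83
→ >> 1 → 0000000101001 = 41
3626 = 0111000101010
→ | → 0111000101011 = 3627
→ >> 2 → 0001110001010 = 906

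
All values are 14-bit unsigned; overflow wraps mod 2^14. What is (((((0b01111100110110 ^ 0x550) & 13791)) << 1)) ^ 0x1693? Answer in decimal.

0b01111100110110 = 01111100110110
0x550 = 00010101010000
→ ^ → 01101001100110 = 6758
13791 = 11010111011111
→ & → 01000001000110 = 4166
→ << 1 (mod 2^14) → 10000010001100 = 8332
0x1693 = 01011010010011
→ ^ → 11011000011111 = 13855

13855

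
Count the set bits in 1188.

1188 = 10010100100
Count the 1s: 1 + 1 + 1 + 1 = 4

4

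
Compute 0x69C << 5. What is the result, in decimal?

54144

0x69C = 0000011010011100
shift left by 5 → 1101001110000000 = 54144
(equivalently, 1692 × 2^5 = 1692 × 32)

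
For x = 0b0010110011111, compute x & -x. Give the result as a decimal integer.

x = 10110011111 = 1439
-x (two's complement) = …01001100001
AND   = 00000000001 = 1
(x & -x isolates the lowest set bit of x.)

1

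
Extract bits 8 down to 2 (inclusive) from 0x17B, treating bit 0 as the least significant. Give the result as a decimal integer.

v = 101111011
Shift right by 2: 1011110
Mask low 7 bits: 1011110 = 94

94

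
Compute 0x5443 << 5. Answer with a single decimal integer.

690272

0x5443 = 00000101010001000011
shift left by 5 → 10101000100001100000 = 690272
(equivalently, 21571 × 2^5 = 21571 × 32)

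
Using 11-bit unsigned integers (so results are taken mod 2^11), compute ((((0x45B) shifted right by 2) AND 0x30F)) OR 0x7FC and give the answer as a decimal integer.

2046

0x45B = 10001011011
→ shifted right by 2 → 00100010110 = 278
0x30F = 01100001111
→ AND → 00100000110 = 262
0x7FC = 11111111100
→ OR → 11111111110 = 2046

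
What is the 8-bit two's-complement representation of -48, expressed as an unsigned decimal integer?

208

48 in 8 bits: 00110000
Invert: 11001111
Add 1:  11010000 = 208
(Check: 2^8 - 48 = 256 - 48 = 208.)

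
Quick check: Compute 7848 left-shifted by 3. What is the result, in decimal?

62784

7848 = 0001111010101000
shift left by 3 → 1111010101000000 = 62784
(equivalently, 7848 × 2^3 = 7848 × 8)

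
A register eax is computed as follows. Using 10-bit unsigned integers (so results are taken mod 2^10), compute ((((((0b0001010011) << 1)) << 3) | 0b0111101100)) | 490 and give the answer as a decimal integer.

510

0b0001010011 = 0001010011
→ << 1 (mod 2^10) → 0010100110 = 166
→ << 3 (mod 2^10) → 0100110000 = 304
0b0111101100 = 0111101100
→ | → 0111111100 = 508
490 = 0111101010
→ | → 0111111110 = 510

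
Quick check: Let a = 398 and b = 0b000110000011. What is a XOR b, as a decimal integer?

13

398 = 110001110
b = 110000011
XOR → 000001101 = 13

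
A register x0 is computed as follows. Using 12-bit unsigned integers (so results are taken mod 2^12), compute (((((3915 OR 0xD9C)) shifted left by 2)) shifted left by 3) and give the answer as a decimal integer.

3040

3915 = 111101001011
0xD9C = 110110011100
→ OR → 111111011111 = 4063
→ shifted left by 2 (mod 2^12) → 111101111100 = 3964
→ shifted left by 3 (mod 2^12) → 101111100000 = 3040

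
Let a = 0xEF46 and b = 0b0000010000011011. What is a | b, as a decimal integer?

61279

0xEF46 = 1110111101000110
b = 0000010000011011
 OR → 1110111101011111 = 61279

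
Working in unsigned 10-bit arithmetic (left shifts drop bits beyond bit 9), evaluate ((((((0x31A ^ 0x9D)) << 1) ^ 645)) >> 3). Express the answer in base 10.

49

0x31A = 1100011010
0x9D = 0010011101
→ ^ → 1110000111 = 903
→ << 1 (mod 2^10) → 1100001110 = 782
645 = 1010000101
→ ^ → 0110001011 = 395
→ >> 3 → 0000110001 = 49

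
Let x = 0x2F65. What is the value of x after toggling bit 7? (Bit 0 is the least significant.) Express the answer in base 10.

12261

x = 10111101100101
bit 7 is currently 0; toggle it via x ^ (1 << 7) = x ^ 128
→ 10111111100101 = 12261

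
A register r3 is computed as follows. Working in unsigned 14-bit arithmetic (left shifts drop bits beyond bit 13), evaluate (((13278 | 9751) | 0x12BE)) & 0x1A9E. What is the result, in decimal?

4766

13278 = 11001111011110
9751 = 10011000010111
→ | → 11011111011111 = 14303
0x12BE = 01001010111110
→ | → 11011111111111 = 14335
0x1A9E = 01101010011110
→ & → 01001010011110 = 4766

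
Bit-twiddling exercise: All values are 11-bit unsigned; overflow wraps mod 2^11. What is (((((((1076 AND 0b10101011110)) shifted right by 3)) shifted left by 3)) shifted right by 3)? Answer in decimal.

1076 = 10000110100
0b10101011110 = 10101011110
→ AND → 10000010100 = 1044
→ shifted right by 3 → 00010000010 = 130
→ shifted left by 3 (mod 2^11) → 10000010000 = 1040
→ shifted right by 3 → 00010000010 = 130

130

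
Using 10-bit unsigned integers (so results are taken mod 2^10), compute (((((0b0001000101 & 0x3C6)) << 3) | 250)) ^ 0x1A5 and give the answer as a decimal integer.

0b0001000101 = 0001000101
0x3C6 = 1111000110
→ & → 0001000100 = 68
→ << 3 (mod 2^10) → 1000100000 = 544
250 = 0011111010
→ | → 1011111010 = 762
0x1A5 = 0110100101
→ ^ → 1101011111 = 863

863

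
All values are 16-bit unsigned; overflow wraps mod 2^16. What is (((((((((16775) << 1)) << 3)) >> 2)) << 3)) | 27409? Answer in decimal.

31729

16775 = 0100000110000111
→ << 1 (mod 2^16) → 1000001100001110 = 33550
→ << 3 (mod 2^16) → 0001100001110000 = 6256
→ >> 2 → 0000011000011100 = 1564
→ << 3 (mod 2^16) → 0011000011100000 = 12512
27409 = 0110101100010001
→ | → 0111101111110001 = 31729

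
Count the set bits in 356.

356 = 101100100
Count the 1s: 1 + 1 + 1 + 1 = 4

4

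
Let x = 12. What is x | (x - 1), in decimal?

x = 1100 = 12
x - 1 = 1011
OR    = 1111 = 15
(x | (x - 1) sets all bits below the lowest set bit.)

15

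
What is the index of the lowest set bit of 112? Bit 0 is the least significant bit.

4

112 = 1110000
Trailing zeros: 4, so the lowest set bit is bit 4 (value 16).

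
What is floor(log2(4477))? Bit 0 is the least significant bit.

12

4477 = 1000101111101
The topmost 1 is at position 12 (since 2^12 = 4096 ≤ 4477 < 8192).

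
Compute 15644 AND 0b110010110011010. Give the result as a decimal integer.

15644 = 011110100011100
b = 110010110011010
AND → 010010100011000 = 9496

9496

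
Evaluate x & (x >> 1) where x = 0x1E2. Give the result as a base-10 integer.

x = 111100010 = 482
x>>1 = 011110001
AND  = 011100000 = 224
(x & (x >> 1) has a 1 wherever x has two consecutive 1 bits.)

224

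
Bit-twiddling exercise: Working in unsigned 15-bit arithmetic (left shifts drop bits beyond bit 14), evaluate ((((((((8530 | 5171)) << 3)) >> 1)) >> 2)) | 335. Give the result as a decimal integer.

8530 = 010000101010010
5171 = 001010000110011
→ | → 011010101110011 = 13683
→ << 3 (mod 2^15) → 010101110011000 = 11160
→ >> 1 → 001010111001100 = 5580
→ >> 2 → 000010101110011 = 1395
335 = 000000101001111
→ | → 000010101111111 = 1407

1407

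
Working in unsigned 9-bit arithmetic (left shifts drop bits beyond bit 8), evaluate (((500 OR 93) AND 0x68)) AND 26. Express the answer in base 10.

8

500 = 111110100
93 = 001011101
→ OR → 111111101 = 509
0x68 = 001101000
→ AND → 001101000 = 104
26 = 000011010
→ AND → 000001000 = 8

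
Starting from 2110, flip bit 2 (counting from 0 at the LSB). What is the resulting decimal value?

2106

x = 100000111110
bit 2 is currently 1; toggle it via x ^ (1 << 2) = x ^ 4
→ 100000111010 = 2106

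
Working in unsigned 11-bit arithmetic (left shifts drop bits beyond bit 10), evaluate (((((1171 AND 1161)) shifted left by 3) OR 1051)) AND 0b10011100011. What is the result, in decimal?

1027

1171 = 10010010011
1161 = 10010001001
→ AND → 10010000001 = 1153
→ shifted left by 3 (mod 2^11) → 10000001000 = 1032
1051 = 10000011011
→ OR → 10000011011 = 1051
0b10011100011 = 10011100011
→ AND → 10000000011 = 1027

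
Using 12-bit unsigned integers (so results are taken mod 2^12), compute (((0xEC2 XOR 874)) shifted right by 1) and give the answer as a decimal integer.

1748

0xEC2 = 111011000010
874 = 001101101010
→ XOR → 110110101000 = 3496
→ shifted right by 1 → 011011010100 = 1748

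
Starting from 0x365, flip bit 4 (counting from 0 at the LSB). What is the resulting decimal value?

885

x = 1101100101
bit 4 is currently 0; toggle it via x ^ (1 << 4) = x ^ 16
→ 1101110101 = 885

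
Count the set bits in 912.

912 = 1110010000
Count the 1s: 1 + 1 + 1 + 1 = 4

4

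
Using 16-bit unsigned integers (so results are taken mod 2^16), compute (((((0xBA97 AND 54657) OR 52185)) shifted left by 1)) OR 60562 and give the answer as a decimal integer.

0xBA97 = 1011101010010111
54657 = 1101010110000001
→ AND → 1001000010000001 = 36993
52185 = 1100101111011001
→ OR → 1101101111011001 = 56281
→ shifted left by 1 (mod 2^16) → 1011011110110010 = 47026
60562 = 1110110010010010
→ OR → 1111111110110010 = 65458

65458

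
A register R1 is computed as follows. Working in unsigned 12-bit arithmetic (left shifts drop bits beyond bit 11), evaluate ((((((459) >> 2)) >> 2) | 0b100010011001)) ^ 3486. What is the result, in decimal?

1283

459 = 000111001011
→ >> 2 → 000001110010 = 114
→ >> 2 → 000000011100 = 28
0b100010011001 = 100010011001
→ | → 100010011101 = 2205
3486 = 110110011110
→ ^ → 010100000011 = 1283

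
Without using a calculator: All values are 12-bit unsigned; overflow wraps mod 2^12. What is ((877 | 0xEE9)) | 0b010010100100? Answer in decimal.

4077

877 = 001101101101
0xEE9 = 111011101001
→ | → 111111101101 = 4077
0b010010100100 = 010010100100
→ | → 111111101101 = 4077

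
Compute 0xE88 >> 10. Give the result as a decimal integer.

3

0xE88 = 111010001000
shift right by 10 → 000000000011 = 3
(equivalently, floor(3720 / 1024))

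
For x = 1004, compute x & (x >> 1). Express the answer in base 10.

484

x = 1111101100 = 1004
x>>1 = 0111110110
AND  = 0111100100 = 484
(x & (x >> 1) has a 1 wherever x has two consecutive 1 bits.)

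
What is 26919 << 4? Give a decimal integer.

430704

26919 = 0000110100100100111
shift left by 4 → 1101001001001110000 = 430704
(equivalently, 26919 × 2^4 = 26919 × 16)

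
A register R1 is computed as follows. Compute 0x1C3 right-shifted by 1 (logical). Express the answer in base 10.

225

0x1C3 = 111000011
shift right by 1 → 011100001 = 225
(equivalently, floor(451 / 2))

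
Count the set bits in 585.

585 = 1001001001
Count the 1s: 1 + 1 + 1 + 1 = 4

4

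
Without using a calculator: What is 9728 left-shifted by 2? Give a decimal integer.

9728 = 0010011000000000
shift left by 2 → 1001100000000000 = 38912
(equivalently, 9728 × 2^2 = 9728 × 4)

38912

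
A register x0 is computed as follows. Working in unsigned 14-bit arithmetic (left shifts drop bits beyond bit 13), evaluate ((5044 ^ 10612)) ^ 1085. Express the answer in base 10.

16125

5044 = 01001110110100
10612 = 10100101110100
→ ^ → 11101011000000 = 15040
1085 = 00010000111101
→ ^ → 11111011111101 = 16125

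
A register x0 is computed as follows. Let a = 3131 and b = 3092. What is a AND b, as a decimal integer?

3131 = 110000111011
3092 = 110000010100
AND → 110000010000 = 3088

3088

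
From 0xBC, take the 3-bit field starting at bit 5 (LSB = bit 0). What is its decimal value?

5

v = 000010111100
Shift right by 5: 0000101
Mask low 3 bits: 101 = 5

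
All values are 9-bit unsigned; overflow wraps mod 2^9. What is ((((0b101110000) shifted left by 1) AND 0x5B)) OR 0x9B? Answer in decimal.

0b101110000 = 101110000
→ shifted left by 1 (mod 2^9) → 011100000 = 224
0x5B = 001011011
→ AND → 001000000 = 64
0x9B = 010011011
→ OR → 011011011 = 219

219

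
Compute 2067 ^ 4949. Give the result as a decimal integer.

6982

2067 = 0100000010011
4949 = 1001101010101
XOR → 1101101000110 = 6982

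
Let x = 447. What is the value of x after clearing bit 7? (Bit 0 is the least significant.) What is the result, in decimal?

x = 0110111111
bit 7 is currently 1; clear it via x & ~(1 << 7) = x & ~128
→ 0100111111 = 319

319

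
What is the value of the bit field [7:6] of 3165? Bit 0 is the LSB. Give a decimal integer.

v = 0110001011101
Shift right by 6: 0110001
Mask low 2 bits: 01 = 1

1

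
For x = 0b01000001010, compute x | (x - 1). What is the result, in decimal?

x = 1000001010 = 522
x - 1 = 1000001001
OR    = 1000001011 = 523
(x | (x - 1) sets all bits below the lowest set bit.)

523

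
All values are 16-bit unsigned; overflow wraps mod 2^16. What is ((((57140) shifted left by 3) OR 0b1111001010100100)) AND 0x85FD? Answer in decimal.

57140 = 1101111100110100
→ shifted left by 3 (mod 2^16) → 1111100110100000 = 63904
0b1111001010100100 = 1111001010100100
→ OR → 1111101110100100 = 64420
0x85FD = 1000010111111101
→ AND → 1000000110100100 = 33188

33188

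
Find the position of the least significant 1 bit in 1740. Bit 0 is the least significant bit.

1740 = 11011001100
Trailing zeros: 2, so the lowest set bit is bit 2 (value 4).

2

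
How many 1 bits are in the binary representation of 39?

39 = 100111
Count the 1s: 1 + 1 + 1 + 1 = 4

4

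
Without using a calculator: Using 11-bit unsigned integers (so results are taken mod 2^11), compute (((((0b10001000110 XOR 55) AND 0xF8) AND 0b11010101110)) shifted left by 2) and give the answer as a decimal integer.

128

0b10001000110 = 10001000110
55 = 00000110111
→ XOR → 10001110001 = 1137
0xF8 = 00011111000
→ AND → 00001110000 = 112
0b11010101110 = 11010101110
→ AND → 00000100000 = 32
→ shifted left by 2 (mod 2^11) → 00010000000 = 128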